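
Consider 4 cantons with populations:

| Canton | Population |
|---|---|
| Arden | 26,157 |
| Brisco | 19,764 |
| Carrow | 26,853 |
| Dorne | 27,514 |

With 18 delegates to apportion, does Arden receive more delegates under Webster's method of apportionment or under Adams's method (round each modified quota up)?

Webster: Arden 5, Brisco 3, Carrow 5, Dorne 5.
Adams: Arden 4, Brisco 4, Carrow 5, Dorne 5.
Arden gets 5 under Webster and 4 under Adams.

Webster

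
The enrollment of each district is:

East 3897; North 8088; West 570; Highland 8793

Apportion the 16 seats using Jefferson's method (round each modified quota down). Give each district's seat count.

Standard divisor 21348/16 ≈ 1334.25; standard quotas: East 2.921, North 6.062, West 0.427, Highland 6.590.
Rounding down gives 2, 6, 0, 6 = 14 seats, so the divisor must be adjusted.
With modified divisor 1200: modified quotas East 3.248, North 6.740, West 0.475, Highland 7.327.
Rounding down: East 3, North 6, West 0, Highland 7 (total 16).

East=3; North=6; West=0; Highland=7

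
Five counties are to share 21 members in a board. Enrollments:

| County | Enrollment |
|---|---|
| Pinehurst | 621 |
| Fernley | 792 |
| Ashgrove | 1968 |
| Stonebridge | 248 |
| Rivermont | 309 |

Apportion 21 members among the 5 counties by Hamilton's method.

The standard divisor is 3938/21 ≈ 187.524.
Standard quotas: Pinehurst 3.312, Fernley 4.223, Ashgrove 10.495, Stonebridge 1.322, Rivermont 1.648.
Lower quotas: Pinehurst 3, Fernley 4, Ashgrove 10, Stonebridge 1, Rivermont 1 (sum 19, leaving 2 seats).
Remainders in descending order: Rivermont 0.648, Ashgrove 0.495, Stonebridge 0.322, Pinehurst 0.312, Fernley 0.223.
Largest remainders: Rivermont, Ashgrove receive the extra seats.

Pinehurst 3, Fernley 4, Ashgrove 11, Stonebridge 1, Rivermont 2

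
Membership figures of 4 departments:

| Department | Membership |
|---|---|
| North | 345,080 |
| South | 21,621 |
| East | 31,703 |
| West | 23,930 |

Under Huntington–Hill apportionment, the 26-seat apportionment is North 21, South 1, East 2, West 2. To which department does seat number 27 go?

North

Priority for the next seat is population ÷ (√(s·(s+1))).
Priorities: North 16054.575, South 15288.356, East 12942.696, West 9769.382.
Highest priority: North.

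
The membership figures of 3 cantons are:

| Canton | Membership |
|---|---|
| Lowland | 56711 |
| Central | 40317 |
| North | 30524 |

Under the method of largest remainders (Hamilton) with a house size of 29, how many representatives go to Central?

Total 127552; standard divisor 127552/29 ≈ 4398.345.
Standard quotas: Lowland 12.8937, Central 9.1664, North 6.9399.
Lower quotas: Lowland 12, Central 9, North 6 (sum 27, leaving 2 seats).
Remainders in descending order: North 0.9399, Lowland 0.8937, Central 0.1664.
Largest remainders: North, Lowland receive the extra seats.
Central receives 9.

9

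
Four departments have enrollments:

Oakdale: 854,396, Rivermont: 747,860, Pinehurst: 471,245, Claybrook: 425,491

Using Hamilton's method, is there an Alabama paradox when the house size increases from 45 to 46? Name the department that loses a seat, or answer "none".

At 45 seats: Oakdale 15, Rivermont 13, Pinehurst 9, Claybrook 8.
At 46 seats: Oakdale 16, Rivermont 14, Pinehurst 8, Claybrook 8.
Pinehurst drops from 9 to 8.

Pinehurst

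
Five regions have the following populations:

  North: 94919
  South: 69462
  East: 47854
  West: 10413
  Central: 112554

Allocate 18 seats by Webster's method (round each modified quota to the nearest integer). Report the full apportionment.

Standard divisor 335202/18 ≈ 18622.333; standard quotas: North 5.097, South 3.730, East 2.570, West 0.559, Central 6.044.
Rounding to the nearest integer gives 5, 4, 3, 1, 6 = 19 seats, so the divisor must be adjusted.
With modified divisor 19500: modified quotas North 4.868, South 3.562, East 2.454, West 0.534, Central 5.772.
Rounding to the nearest integer: North 5, South 4, East 2, West 1, Central 6 (total 18).

North=5; South=4; East=2; West=1; Central=6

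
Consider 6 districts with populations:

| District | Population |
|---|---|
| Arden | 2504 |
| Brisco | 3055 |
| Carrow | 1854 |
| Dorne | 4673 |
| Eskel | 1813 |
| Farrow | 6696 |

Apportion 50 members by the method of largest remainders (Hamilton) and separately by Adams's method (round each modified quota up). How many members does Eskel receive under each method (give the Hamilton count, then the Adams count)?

4 and 5

Hamilton: Arden 6, Brisco 8, Carrow 5, Dorne 11, Eskel 4, Farrow 16.
Adams: Arden 6, Brisco 7, Carrow 5, Dorne 11, Eskel 5, Farrow 16.
Eskel gets 4 under Hamilton and 5 under Adams.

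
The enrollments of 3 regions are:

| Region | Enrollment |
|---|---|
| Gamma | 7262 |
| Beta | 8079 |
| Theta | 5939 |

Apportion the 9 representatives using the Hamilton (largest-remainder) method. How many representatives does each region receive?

Gamma 3, Beta 3, Theta 3

The standard divisor is 21280/9 ≈ 2364.444.
Standard quotas: Gamma 3.0713, Beta 3.4169, Theta 2.5118.
Lower quotas: Gamma 3, Beta 3, Theta 2 (sum 8, leaving 1 seat).
Remainders in descending order: Theta 0.5118, Beta 0.4169, Gamma 0.0713.
The surplus seat goes to Theta.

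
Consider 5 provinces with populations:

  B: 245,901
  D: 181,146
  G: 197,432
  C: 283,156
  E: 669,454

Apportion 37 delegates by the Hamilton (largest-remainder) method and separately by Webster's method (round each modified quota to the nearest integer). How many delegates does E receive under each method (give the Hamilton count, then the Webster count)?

16 and 15

Hamilton: B 6, D 4, G 4, C 7, E 16.
Webster: B 6, D 4, G 5, C 7, E 15.
E gets 16 under Hamilton and 15 under Webster.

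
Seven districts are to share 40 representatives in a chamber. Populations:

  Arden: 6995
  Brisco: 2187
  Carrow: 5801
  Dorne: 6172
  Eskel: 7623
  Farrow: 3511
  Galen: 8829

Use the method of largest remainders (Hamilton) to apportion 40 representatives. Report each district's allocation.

The standard divisor is 41118/40 ≈ 1027.95.
Standard quotas: Arden 6.8048, Brisco 2.1275, Carrow 5.6433, Dorne 6.0042, Eskel 7.4157, Farrow 3.4155, Galen 8.5889.
Lower quotas: Arden 6, Brisco 2, Carrow 5, Dorne 6, Eskel 7, Farrow 3, Galen 8 (sum 37, leaving 3 seats).
Remainders in descending order: Arden 0.8048, Carrow 0.6433, Galen 0.5889, Eskel 0.4157, Farrow 0.4155, Brisco 0.1275, Dorne 0.0042.
Largest remainders: Arden, Carrow, Galen receive the extra seats.

Arden=7, Brisco=2, Carrow=6, Dorne=6, Eskel=7, Farrow=3, Galen=9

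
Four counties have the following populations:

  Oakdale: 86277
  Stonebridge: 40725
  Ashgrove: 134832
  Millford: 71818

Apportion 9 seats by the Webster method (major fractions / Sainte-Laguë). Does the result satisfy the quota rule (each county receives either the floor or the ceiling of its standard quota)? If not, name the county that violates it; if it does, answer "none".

Standard quotas: Oakdale 2.327, Stonebridge 1.099, Ashgrove 3.637, Millford 1.937.
Webster allocation: Oakdale 2, Stonebridge 1, Ashgrove 4, Millford 2.
Every allocation lies between the lower and upper quota.

none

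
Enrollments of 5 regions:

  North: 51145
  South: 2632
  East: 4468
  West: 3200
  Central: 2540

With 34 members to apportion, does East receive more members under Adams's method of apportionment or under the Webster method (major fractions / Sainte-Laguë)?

Adams

Adams: North 25, South 2, East 3, West 2, Central 2.
Webster: North 28, South 1, East 2, West 2, Central 1.
East gets 3 under Adams and 2 under Webster.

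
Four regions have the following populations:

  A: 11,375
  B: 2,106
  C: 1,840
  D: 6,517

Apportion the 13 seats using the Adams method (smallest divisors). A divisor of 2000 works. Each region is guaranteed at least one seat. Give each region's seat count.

With modified divisor 2000: modified quotas A 5.688, B 1.053, C 0.920, D 3.259.
Rounding up: A 6, B 2, C 1, D 4 (total 13).

A: 6, B: 2, C: 1, D: 4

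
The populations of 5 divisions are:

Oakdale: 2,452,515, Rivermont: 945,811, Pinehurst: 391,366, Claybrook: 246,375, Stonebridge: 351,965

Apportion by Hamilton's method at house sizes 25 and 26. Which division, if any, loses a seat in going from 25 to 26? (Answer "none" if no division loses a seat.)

At 25 seats: Oakdale 14, Rivermont 5, Pinehurst 2, Claybrook 2, Stonebridge 2.
At 26 seats: Oakdale 15, Rivermont 6, Pinehurst 2, Claybrook 1, Stonebridge 2.
Claybrook drops from 2 to 1.

Claybrook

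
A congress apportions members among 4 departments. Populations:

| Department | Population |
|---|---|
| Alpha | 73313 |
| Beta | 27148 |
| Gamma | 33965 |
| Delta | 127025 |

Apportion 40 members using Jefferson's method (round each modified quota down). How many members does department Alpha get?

Standard divisor 261451/40 ≈ 6536.275; standard quotas: Alpha 11.216, Beta 4.153, Gamma 5.196, Delta 19.434.
Rounding down gives 11, 4, 5, 19 = 39 seats, so the divisor must be adjusted.
With modified divisor 6200: modified quotas Alpha 11.825, Beta 4.379, Gamma 5.478, Delta 20.488.
Rounding down: Alpha 11, Beta 4, Gamma 5, Delta 20 (total 40).
Alpha receives 11.

11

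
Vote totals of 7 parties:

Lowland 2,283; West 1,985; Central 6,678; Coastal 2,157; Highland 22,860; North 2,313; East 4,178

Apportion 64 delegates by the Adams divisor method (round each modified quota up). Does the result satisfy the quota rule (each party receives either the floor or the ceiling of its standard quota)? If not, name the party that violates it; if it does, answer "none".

Highland

Standard quotas: Lowland 3.442, West 2.992, Central 10.067, Coastal 3.252, Highland 34.462, North 3.487, East 6.298.
Adams allocation: Lowland 4, West 3, Central 10, Coastal 4, Highland 33, North 4, East 6.
Highland has quota 34.462 (lower 34, upper 35) but receives 33 — outside the quota interval.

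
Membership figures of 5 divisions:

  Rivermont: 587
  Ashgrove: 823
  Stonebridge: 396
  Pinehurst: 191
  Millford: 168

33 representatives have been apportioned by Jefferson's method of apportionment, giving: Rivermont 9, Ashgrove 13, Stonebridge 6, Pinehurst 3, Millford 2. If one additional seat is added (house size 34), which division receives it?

Priority for the next seat is population ÷ (current seats + 1).
Priorities: Rivermont 58.700, Ashgrove 58.786, Stonebridge 56.571, Pinehurst 47.750, Millford 56.000.
Highest priority: Ashgrove.

Ashgrove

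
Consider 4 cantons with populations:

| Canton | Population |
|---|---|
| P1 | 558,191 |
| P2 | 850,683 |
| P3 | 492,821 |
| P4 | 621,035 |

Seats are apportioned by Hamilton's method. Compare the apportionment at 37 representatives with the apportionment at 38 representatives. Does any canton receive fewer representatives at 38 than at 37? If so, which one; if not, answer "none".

At 37 seats: P1 8, P2 13, P3 7, P4 9.
At 38 seats: P1 8, P2 13, P3 8, P4 9.
No canton's allocation decreased.

none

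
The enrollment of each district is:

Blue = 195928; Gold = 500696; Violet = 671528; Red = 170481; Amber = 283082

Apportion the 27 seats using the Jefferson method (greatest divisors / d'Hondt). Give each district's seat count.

Standard divisor 1821715/27 ≈ 67470.926; standard quotas: Blue 2.904, Gold 7.421, Violet 9.953, Red 2.527, Amber 4.196.
Rounding down gives 2, 7, 9, 2, 4 = 24 seats, so the divisor must be adjusted.
With modified divisor 61800: modified quotas Blue 3.170, Gold 8.102, Violet 10.866, Red 2.759, Amber 4.581.
Rounding down: Blue 3, Gold 8, Violet 10, Red 2, Amber 4 (total 27).

Blue=3, Gold=8, Violet=10, Red=2, Amber=4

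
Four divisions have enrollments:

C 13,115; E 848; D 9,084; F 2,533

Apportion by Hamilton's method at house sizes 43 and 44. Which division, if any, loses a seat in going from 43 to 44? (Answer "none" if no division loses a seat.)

At 43 seats: C 22, E 2, D 15, F 4.
At 44 seats: C 23, E 1, D 16, F 4.
E drops from 2 to 1.

E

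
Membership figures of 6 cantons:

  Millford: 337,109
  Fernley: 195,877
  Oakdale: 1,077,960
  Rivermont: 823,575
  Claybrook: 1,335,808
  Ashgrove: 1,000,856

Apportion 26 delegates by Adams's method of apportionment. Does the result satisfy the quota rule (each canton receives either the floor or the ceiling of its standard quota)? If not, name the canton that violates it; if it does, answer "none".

none

Standard quotas: Millford 1.837, Fernley 1.067, Oakdale 5.874, Rivermont 4.488, Claybrook 7.279, Ashgrove 5.454.
Adams allocation: Millford 2, Fernley 1, Oakdale 6, Rivermont 5, Claybrook 7, Ashgrove 5.
Every allocation lies between the lower and upper quota.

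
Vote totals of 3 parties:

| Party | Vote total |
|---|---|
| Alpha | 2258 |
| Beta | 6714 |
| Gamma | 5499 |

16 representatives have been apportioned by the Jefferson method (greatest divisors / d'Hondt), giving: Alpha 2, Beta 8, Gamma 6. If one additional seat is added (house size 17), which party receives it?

Priority for the next seat is population ÷ (current seats + 1).
Priorities: Alpha 752.667, Beta 746.000, Gamma 785.571.
Highest priority: Gamma.

Gamma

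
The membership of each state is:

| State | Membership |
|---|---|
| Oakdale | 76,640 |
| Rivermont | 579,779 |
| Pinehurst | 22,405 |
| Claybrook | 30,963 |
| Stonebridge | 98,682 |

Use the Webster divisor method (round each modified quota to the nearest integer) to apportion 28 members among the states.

Oakdale=3, Rivermont=20, Pinehurst=1, Claybrook=1, Stonebridge=3

Standard divisor 808469/28 ≈ 28873.893; standard quotas: Oakdale 2.654, Rivermont 20.080, Pinehurst 0.776, Claybrook 1.072, Stonebridge 3.418.
Rounding to the nearest integer gives Oakdale 3, Rivermont 20, Pinehurst 1, Claybrook 1, Stonebridge 3 — total 28, matching the house size, so no adjustment is needed.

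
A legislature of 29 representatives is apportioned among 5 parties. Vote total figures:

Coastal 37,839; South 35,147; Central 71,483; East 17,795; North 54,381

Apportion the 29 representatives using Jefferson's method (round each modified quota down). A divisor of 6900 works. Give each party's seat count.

Coastal: 5, South: 5, Central: 10, East: 2, North: 7

With modified divisor 6900: modified quotas Coastal 5.484, South 5.094, Central 10.360, East 2.579, North 7.881.
Rounding down: Coastal 5, South 5, Central 10, East 2, North 7 (total 29).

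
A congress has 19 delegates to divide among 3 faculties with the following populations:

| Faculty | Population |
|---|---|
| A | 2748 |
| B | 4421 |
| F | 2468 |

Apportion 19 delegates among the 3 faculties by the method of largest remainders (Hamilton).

Standard divisor: 9637 ÷ 19 ≈ 507.211.
Standard quotas: A 5.418, B 8.716, F 4.866.
Lower quotas: A 5, B 8, F 4 (sum 17, leaving 2 seats).
Remainders in descending order: F 0.866, B 0.716, A 0.418.
Largest remainders: F, B receive the extra seats.

A: 5; B: 9; F: 5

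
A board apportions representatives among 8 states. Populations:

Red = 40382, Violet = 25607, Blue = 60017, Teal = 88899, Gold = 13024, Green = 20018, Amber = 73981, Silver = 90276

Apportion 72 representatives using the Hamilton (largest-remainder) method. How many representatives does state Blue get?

The standard divisor is 412204/72 ≈ 5725.056.
Standard quotas: Red 7.0536, Violet 4.4728, Blue 10.4832, Teal 15.5281, Gold 2.2749, Green 3.4966, Amber 12.9223, Silver 15.7686.
Lower quotas: Red 7, Violet 4, Blue 10, Teal 15, Gold 2, Green 3, Amber 12, Silver 15 (sum 68, leaving 4 seats).
Remainders in descending order: Amber 0.9223, Silver 0.7686, Teal 0.5281, Green 0.4966, Blue 0.4832, Violet 0.4728, Gold 0.2749, Red 0.0536.
The surplus seats go to Amber, Silver, Teal, Green.
Blue receives 10.

10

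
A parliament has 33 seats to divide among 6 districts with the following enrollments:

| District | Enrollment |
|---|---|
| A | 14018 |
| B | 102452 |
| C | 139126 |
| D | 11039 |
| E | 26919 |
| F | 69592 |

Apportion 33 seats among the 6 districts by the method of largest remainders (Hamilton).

A 1, B 9, C 13, D 1, E 3, F 6

Standard divisor: 363146 ÷ 33 ≈ 11004.424.
Standard quotas: A 1.2739, B 9.3101, C 12.6427, D 1.0031, E 2.4462, F 6.3240.
Lower quotas: A 1, B 9, C 12, D 1, E 2, F 6 (sum 31, leaving 2 seats).
Remainders in descending order: C 0.6427, E 0.4462, F 0.3240, B 0.3101, A 0.2739, D 0.0031.
Largest remainders: C, E receive the extra seats.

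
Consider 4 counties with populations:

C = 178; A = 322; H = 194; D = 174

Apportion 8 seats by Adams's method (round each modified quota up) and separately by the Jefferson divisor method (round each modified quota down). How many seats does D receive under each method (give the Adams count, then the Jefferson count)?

2 and 1

Adams: C 2, A 2, H 2, D 2.
Jefferson: C 2, A 3, H 2, D 1.
D gets 2 under Adams and 1 under Jefferson.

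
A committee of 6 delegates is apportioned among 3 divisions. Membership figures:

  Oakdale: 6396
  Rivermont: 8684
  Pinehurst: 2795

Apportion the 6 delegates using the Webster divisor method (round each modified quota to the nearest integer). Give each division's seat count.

Oakdale 2, Rivermont 3, Pinehurst 1

Standard divisor 17875/6 ≈ 2979.167; standard quotas: Oakdale 2.147, Rivermont 2.915, Pinehurst 0.938.
Rounding to the nearest integer gives Oakdale 2, Rivermont 3, Pinehurst 1 — total 6, matching the house size, so no adjustment is needed.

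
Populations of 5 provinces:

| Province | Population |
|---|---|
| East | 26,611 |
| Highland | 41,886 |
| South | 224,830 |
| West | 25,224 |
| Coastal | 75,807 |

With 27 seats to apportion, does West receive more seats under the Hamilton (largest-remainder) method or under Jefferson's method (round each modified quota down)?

Hamilton

Hamilton: East 2, Highland 3, South 15, West 2, Coastal 5.
Jefferson: East 2, Highland 3, South 16, West 1, Coastal 5.
West gets 2 under Hamilton and 1 under Jefferson.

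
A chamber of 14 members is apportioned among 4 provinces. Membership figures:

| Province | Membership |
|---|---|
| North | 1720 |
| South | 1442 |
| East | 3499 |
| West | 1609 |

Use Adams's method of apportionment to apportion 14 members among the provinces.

North 3, South 3, East 5, West 3

Standard divisor 8270/14 ≈ 590.714; standard quotas: North 2.912, South 2.441, East 5.923, West 2.724.
Rounding up gives 3, 3, 6, 3 = 15 seats, so the divisor must be adjusted.
With modified divisor 710: modified quotas North 2.423, South 2.031, East 4.928, West 2.266.
Rounding up: North 3, South 3, East 5, West 3 (total 14).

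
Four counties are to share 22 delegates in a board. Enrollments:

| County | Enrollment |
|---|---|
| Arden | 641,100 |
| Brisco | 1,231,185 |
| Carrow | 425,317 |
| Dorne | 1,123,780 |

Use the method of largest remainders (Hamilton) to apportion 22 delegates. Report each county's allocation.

Standard divisor: 3421382 ÷ 22 ≈ 155517.364.
Standard quotas: Arden 4.1224, Brisco 7.9167, Carrow 2.7349, Dorne 7.2261.
Lower quotas: Arden 4, Brisco 7, Carrow 2, Dorne 7 (sum 20, leaving 2 seats).
Remainders in descending order: Brisco 0.9167, Carrow 0.7349, Dorne 0.2261, Arden 0.1224.
The surplus seats go to Brisco, Carrow.

Arden=4, Brisco=8, Carrow=3, Dorne=7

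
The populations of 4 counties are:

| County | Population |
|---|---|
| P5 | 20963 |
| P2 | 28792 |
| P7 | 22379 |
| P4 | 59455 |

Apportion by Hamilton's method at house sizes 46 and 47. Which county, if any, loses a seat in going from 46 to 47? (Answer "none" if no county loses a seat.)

At 46 seats: P5 7, P2 10, P7 8, P4 21.
At 47 seats: P5 8, P2 10, P7 8, P4 21.
No county's allocation decreased.

none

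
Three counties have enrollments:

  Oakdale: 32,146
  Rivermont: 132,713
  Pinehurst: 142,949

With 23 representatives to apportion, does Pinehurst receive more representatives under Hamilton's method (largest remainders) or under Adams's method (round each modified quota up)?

Hamilton: Oakdale 2, Rivermont 10, Pinehurst 11.
Adams: Oakdale 3, Rivermont 10, Pinehurst 10.
Pinehurst gets 11 under Hamilton and 10 under Adams.

Hamilton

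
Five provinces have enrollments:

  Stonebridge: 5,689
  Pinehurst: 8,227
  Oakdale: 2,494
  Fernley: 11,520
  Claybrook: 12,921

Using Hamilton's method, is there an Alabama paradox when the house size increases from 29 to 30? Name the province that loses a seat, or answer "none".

none

At 29 seats: Stonebridge 4, Pinehurst 6, Oakdale 2, Fernley 8, Claybrook 9.
At 30 seats: Stonebridge 4, Pinehurst 6, Oakdale 2, Fernley 8, Claybrook 10.
No province's allocation decreased.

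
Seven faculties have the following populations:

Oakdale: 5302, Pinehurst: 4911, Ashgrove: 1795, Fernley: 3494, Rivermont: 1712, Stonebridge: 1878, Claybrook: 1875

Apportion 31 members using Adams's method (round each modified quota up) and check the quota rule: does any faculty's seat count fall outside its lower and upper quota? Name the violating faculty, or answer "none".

none

Standard quotas: Oakdale 7.839, Pinehurst 7.261, Ashgrove 2.654, Fernley 5.166, Rivermont 2.531, Stonebridge 2.777, Claybrook 2.772.
Adams allocation: Oakdale 7, Pinehurst 7, Ashgrove 3, Fernley 5, Rivermont 3, Stonebridge 3, Claybrook 3.
Every allocation lies between the lower and upper quota.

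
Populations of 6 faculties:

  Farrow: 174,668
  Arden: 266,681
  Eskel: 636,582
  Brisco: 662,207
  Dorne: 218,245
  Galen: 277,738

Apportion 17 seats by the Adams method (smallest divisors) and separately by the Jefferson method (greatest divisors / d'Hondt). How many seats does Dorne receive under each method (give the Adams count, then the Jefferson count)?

2 and 1

Adams: Farrow 2, Arden 2, Eskel 4, Brisco 5, Dorne 2, Galen 2.
Jefferson: Farrow 1, Arden 2, Eskel 5, Brisco 6, Dorne 1, Galen 2.
Dorne gets 2 under Adams and 1 under Jefferson.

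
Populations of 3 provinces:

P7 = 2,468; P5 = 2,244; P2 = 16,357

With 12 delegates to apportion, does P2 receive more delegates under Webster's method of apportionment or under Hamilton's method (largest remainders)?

Webster

Webster: P7 1, P5 1, P2 10.
Hamilton: P7 2, P5 1, P2 9.
P2 gets 10 under Webster and 9 under Hamilton.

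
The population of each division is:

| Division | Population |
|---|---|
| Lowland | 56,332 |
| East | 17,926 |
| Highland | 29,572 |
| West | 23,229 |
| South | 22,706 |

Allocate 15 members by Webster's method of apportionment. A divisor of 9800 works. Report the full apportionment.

With modified divisor 9800: modified quotas Lowland 5.748, East 1.829, Highland 3.018, West 2.370, South 2.317.
Rounding to the nearest integer: Lowland 6, East 2, Highland 3, West 2, South 2 (total 15).

Lowland=6; East=2; Highland=3; West=2; South=2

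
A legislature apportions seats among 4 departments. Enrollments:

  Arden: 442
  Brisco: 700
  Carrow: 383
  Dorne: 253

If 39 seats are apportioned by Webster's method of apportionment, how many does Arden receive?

10

Standard divisor 1778/39 ≈ 45.59; standard quotas: Arden 9.695, Brisco 15.354, Carrow 8.401, Dorne 5.549.
Rounding to the nearest integer gives Arden 10, Brisco 15, Carrow 8, Dorne 6 — total 39, matching the house size, so no adjustment is needed.
Arden receives 10.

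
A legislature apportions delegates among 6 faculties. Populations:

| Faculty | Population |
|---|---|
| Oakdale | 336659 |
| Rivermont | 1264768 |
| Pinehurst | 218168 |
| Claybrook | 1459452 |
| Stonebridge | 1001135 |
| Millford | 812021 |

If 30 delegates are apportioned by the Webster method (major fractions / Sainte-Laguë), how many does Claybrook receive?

Standard divisor 5092203/30 ≈ 169740.1; standard quotas: Oakdale 1.983, Rivermont 7.451, Pinehurst 1.285, Claybrook 8.598, Stonebridge 5.898, Millford 4.784.
Rounding to the nearest integer gives Oakdale 2, Rivermont 7, Pinehurst 1, Claybrook 9, Stonebridge 6, Millford 5 — total 30, matching the house size, so no adjustment is needed.
Claybrook receives 9.

9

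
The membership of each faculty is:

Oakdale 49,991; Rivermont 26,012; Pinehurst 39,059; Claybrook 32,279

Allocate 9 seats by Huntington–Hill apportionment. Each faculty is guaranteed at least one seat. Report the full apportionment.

With divisor 17170: modified quotas Oakdale 2.912, Rivermont 1.515, Pinehurst 2.275, Claybrook 1.880.
Geometric-mean thresholds: Oakdale √(2·3)=2.449, Rivermont √(1·2)=1.414, Pinehurst √(2·3)=2.449, Claybrook √(1·2)=1.414.
Each quota rounded against its threshold gives Oakdale 3, Rivermont 2, Pinehurst 2, Claybrook 2 (total 9).

Oakdale 3; Rivermont 2; Pinehurst 2; Claybrook 2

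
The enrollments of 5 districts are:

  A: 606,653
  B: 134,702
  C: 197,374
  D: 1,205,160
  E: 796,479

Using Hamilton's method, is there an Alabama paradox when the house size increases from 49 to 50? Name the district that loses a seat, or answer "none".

C

At 49 seats: A 10, B 2, C 4, D 20, E 13.
At 50 seats: A 10, B 2, C 3, D 21, E 14.
C drops from 4 to 3.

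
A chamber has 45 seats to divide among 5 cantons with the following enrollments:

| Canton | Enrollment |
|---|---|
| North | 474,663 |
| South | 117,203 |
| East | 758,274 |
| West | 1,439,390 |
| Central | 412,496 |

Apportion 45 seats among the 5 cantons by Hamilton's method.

The standard divisor is 3202026/45 ≈ 71156.133.
Standard quotas: North 6.6707, South 1.6471, East 10.6565, West 20.2286, Central 5.7971.
Lower quotas: North 6, South 1, East 10, West 20, Central 5 (sum 42, leaving 3 seats).
Remainders in descending order: Central 0.7971, North 0.6707, East 0.6565, South 0.6471, West 0.2286.
Largest remainders: Central, North, East receive the extra seats.

North: 7, South: 1, East: 11, West: 20, Central: 6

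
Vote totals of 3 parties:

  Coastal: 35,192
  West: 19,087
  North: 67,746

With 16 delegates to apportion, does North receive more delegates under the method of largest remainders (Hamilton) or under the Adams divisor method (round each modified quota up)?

Hamilton

Hamilton: Coastal 5, West 2, North 9.
Adams: Coastal 5, West 3, North 8.
North gets 9 under Hamilton and 8 under Adams.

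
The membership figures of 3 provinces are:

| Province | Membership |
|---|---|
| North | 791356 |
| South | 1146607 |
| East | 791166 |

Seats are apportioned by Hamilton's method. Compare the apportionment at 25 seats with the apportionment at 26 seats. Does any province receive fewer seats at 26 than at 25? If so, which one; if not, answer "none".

none

At 25 seats: North 7, South 11, East 7.
At 26 seats: North 8, South 11, East 7.
No province's allocation decreased.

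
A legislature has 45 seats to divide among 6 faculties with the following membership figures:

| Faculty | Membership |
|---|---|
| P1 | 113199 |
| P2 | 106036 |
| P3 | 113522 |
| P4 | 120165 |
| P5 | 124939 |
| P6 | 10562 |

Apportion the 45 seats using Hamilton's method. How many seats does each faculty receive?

The standard divisor is 588423/45 ≈ 13076.067.
Standard quotas: P1 8.6570, P2 8.1092, P3 8.6817, P4 9.1897, P5 9.5548, P6 0.8077.
Lower quotas: P1 8, P2 8, P3 8, P4 9, P5 9, P6 0 (sum 42, leaving 3 seats).
Remainders in descending order: P6 0.8077, P3 0.6817, P1 0.6570, P5 0.5548, P4 0.1897, P2 0.1092.
Largest remainders: P6, P3, P1 receive the extra seats.

P1: 9, P2: 8, P3: 9, P4: 9, P5: 9, P6: 1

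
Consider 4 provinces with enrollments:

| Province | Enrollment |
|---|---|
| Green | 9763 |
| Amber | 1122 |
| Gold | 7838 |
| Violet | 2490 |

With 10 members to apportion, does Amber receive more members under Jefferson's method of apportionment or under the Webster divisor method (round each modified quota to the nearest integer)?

Webster

Jefferson: Green 5, Amber 0, Gold 4, Violet 1.
Webster: Green 4, Amber 1, Gold 4, Violet 1.
Amber gets 0 under Jefferson and 1 under Webster.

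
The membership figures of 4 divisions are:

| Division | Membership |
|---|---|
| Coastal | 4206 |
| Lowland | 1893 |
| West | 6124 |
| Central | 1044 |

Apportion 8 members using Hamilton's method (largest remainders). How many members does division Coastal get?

Total 13267; standard divisor 13267/8 ≈ 1658.375.
Standard quotas: Coastal 2.5362, Lowland 1.1415, West 3.6928, Central 0.6295.
Lower quotas: Coastal 2, Lowland 1, West 3, Central 0 (sum 6, leaving 2 seats).
Remainders in descending order: West 0.6928, Central 0.6295, Coastal 0.5362, Lowland 0.1415.
Largest remainders: West, Central receive the extra seats.
Coastal receives 2.

2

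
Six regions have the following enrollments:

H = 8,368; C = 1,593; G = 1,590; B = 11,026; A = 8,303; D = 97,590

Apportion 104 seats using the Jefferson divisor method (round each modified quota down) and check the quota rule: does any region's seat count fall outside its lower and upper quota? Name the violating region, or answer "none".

Standard quotas: H 6.774, C 1.290, G 1.287, B 8.926, A 6.722, D 79.002.
Jefferson allocation: H 6, C 1, G 1, B 9, A 6, D 81.
D has quota 79.002 (lower 79, upper 80) but receives 81 — outside the quota interval.

D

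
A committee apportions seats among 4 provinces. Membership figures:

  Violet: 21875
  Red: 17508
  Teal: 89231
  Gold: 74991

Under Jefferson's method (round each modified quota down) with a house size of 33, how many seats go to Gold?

Standard divisor 203605/33 ≈ 6169.848; standard quotas: Violet 3.545, Red 2.838, Teal 14.462, Gold 12.154.
Rounding down gives 3, 2, 14, 12 = 31 seats, so the divisor must be adjusted.
With modified divisor 5788.78: modified quotas Violet 3.779, Red 3.024, Teal 15.414, Gold 12.955.
Rounding down: Violet 3, Red 3, Teal 15, Gold 12 (total 33).
Gold receives 12.

12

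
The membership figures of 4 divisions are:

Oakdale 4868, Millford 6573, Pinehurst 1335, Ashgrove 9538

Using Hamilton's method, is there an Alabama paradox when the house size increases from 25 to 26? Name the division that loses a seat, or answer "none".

At 25 seats: Oakdale 5, Millford 7, Pinehurst 2, Ashgrove 11.
At 26 seats: Oakdale 6, Millford 8, Pinehurst 1, Ashgrove 11.
Pinehurst drops from 2 to 1.

Pinehurst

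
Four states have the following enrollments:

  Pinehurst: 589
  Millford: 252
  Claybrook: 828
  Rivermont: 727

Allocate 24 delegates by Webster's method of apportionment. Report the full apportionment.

Standard divisor 2396/24 ≈ 99.833; standard quotas: Pinehurst 5.900, Millford 2.524, Claybrook 8.294, Rivermont 7.282.
Rounding to the nearest integer gives Pinehurst 6, Millford 3, Claybrook 8, Rivermont 7 — total 24, matching the house size, so no adjustment is needed.

Pinehurst 6, Millford 3, Claybrook 8, Rivermont 7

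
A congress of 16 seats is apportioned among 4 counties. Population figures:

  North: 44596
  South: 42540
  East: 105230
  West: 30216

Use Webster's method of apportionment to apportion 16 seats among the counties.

Standard divisor 222582/16 ≈ 13911.375; standard quotas: North 3.206, South 3.058, East 7.564, West 2.172.
Rounding to the nearest integer gives North 3, South 3, East 8, West 2 — total 16, matching the house size, so no adjustment is needed.

North=3, South=3, East=8, West=2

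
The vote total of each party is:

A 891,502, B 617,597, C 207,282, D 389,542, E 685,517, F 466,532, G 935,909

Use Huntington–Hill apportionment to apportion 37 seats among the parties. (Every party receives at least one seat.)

A: 8, B: 6, C: 2, D: 3, E: 6, F: 4, G: 8

With divisor 112604: modified quotas A 7.917, B 5.485, C 1.841, D 3.459, E 6.088, F 4.143, G 8.312.
Geometric-mean thresholds: A √(7·8)=7.483, B √(5·6)=5.477, C √(1·2)=1.414, D √(3·4)=3.464, E √(6·7)=6.481, F √(4·5)=4.472, G √(8·9)=8.485.
Each quota rounded against its threshold gives A 8, B 6, C 2, D 3, E 6, F 4, G 8 (total 37).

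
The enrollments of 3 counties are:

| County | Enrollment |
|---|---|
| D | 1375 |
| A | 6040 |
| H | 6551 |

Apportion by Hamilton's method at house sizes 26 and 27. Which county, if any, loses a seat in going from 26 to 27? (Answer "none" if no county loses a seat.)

At 26 seats: D 3, A 11, H 12.
At 27 seats: D 2, A 12, H 13.
D drops from 3 to 2.

D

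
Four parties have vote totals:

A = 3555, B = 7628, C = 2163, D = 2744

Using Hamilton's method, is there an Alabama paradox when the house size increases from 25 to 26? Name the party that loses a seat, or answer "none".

none

At 25 seats: A 6, B 12, C 3, D 4.
At 26 seats: A 6, B 12, C 4, D 4.
No party's allocation decreased.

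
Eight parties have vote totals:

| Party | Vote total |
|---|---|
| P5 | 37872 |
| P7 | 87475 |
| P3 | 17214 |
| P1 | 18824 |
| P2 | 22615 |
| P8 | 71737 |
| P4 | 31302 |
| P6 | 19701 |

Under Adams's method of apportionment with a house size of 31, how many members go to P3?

2

Standard divisor 306740/31 ≈ 9894.839; standard quotas: P5 3.827, P7 8.840, P3 1.740, P1 1.902, P2 2.286, P8 7.250, P4 3.163, P6 1.991.
Rounding up gives 4, 9, 2, 2, 3, 8, 4, 2 = 34 seats, so the divisor must be adjusted.
With modified divisor 11100: modified quotas P5 3.412, P7 7.881, P3 1.551, P1 1.696, P2 2.037, P8 6.463, P4 2.820, P6 1.775.
Rounding up: P5 4, P7 8, P3 2, P1 2, P2 3, P8 7, P4 3, P6 2 (total 31).
P3 receives 2.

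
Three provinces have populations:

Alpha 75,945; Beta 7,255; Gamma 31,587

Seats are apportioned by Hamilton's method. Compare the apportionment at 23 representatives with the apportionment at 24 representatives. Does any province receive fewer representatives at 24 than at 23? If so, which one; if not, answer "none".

At 23 seats: Alpha 15, Beta 2, Gamma 6.
At 24 seats: Alpha 16, Beta 1, Gamma 7.
Beta drops from 2 to 1.

Beta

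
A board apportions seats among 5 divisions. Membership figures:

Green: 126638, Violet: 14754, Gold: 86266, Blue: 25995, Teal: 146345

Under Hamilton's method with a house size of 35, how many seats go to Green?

11

Total 399998; standard divisor 399998/35 ≈ 11428.514.
Standard quotas: Green 11.0809, Violet 1.2910, Gold 7.5483, Blue 2.2746, Teal 12.8053.
Lower quotas: Green 11, Violet 1, Gold 7, Blue 2, Teal 12 (sum 33, leaving 2 seats).
Remainders in descending order: Teal 0.8053, Gold 0.5483, Violet 0.2910, Blue 0.2746, Green 0.0809.
Largest remainders: Teal, Gold receive the extra seats.
Green receives 11.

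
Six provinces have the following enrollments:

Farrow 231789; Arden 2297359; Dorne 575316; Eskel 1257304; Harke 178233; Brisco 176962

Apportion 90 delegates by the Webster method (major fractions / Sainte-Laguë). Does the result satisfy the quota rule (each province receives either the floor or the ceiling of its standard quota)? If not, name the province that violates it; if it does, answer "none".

Standard quotas: Farrow 4.423, Arden 43.834, Dorne 10.977, Eskel 23.989, Harke 3.401, Brisco 3.376.
Webster allocation: Farrow 4, Arden 45, Dorne 11, Eskel 24, Harke 3, Brisco 3.
Arden has quota 43.834 (lower 43, upper 44) but receives 45 — outside the quota interval.

Arden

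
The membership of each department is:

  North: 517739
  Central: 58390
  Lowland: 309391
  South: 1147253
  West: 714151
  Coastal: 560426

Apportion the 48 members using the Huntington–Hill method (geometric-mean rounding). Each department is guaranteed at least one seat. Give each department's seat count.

With divisor 69184: modified quotas North 7.484, Central 0.844, Lowland 4.472, South 16.583, West 10.322, Coastal 8.101.
Geometric-mean thresholds: North √(7·8)=7.483, Central (min 1), Lowland √(4·5)=4.472, South √(16·17)=16.492, West √(10·11)=10.488, Coastal √(8·9)=8.485.
Each quota rounded against its threshold gives North 8, Central 1, Lowland 4, South 17, West 10, Coastal 8 (total 48).

North=8, Central=1, Lowland=4, South=17, West=10, Coastal=8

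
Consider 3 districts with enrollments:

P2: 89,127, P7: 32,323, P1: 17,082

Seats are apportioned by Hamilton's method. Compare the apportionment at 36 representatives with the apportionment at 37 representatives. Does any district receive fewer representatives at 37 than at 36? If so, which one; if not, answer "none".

At 36 seats: P2 23, P7 8, P1 5.
At 37 seats: P2 24, P7 9, P1 4.
P1 drops from 5 to 4.

P1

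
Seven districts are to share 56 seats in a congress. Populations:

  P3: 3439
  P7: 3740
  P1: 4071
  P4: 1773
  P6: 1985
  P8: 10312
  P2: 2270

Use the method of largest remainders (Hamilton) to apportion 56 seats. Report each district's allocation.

Total 27590; standard divisor 27590/56 ≈ 492.679.
Standard quotas: P3 6.9802, P7 7.5912, P1 8.2630, P4 3.5987, P6 4.0290, P8 20.9305, P2 4.6075.
Lower quotas: P3 6, P7 7, P1 8, P4 3, P6 4, P8 20, P2 4 (sum 52, leaving 4 seats).
Remainders in descending order: P3 0.9802, P8 0.9305, P2 0.6075, P4 0.5987, P7 0.5912, P1 0.2630, P6 0.0290.
Largest remainders: P3, P8, P2, P4 receive the extra seats.

P3 7, P7 7, P1 8, P4 4, P6 4, P8 21, P2 5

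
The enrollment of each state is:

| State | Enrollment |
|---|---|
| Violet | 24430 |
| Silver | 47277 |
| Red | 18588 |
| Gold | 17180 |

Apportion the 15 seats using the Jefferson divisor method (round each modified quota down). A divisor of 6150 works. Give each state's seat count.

Violet 3, Silver 7, Red 3, Gold 2

With modified divisor 6150: modified quotas Violet 3.972, Silver 7.687, Red 3.022, Gold 2.793.
Rounding down: Violet 3, Silver 7, Red 3, Gold 2 (total 15).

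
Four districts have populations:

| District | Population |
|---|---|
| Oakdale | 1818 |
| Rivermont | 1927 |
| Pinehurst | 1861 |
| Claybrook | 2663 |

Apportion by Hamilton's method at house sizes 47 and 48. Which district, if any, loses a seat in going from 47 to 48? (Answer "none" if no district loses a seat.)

none

At 47 seats: Oakdale 10, Rivermont 11, Pinehurst 11, Claybrook 15.
At 48 seats: Oakdale 11, Rivermont 11, Pinehurst 11, Claybrook 15.
No district's allocation decreased.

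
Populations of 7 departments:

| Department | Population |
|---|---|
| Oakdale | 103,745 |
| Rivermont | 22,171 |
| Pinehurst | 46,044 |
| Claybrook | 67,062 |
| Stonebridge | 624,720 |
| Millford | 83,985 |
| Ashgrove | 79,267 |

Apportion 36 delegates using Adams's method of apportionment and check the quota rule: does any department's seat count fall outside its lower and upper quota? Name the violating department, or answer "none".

Stonebridge

Standard quotas: Oakdale 3.637, Rivermont 0.777, Pinehurst 1.614, Claybrook 2.351, Stonebridge 21.899, Millford 2.944, Ashgrove 2.779.
Adams allocation: Oakdale 4, Rivermont 1, Pinehurst 2, Claybrook 3, Stonebridge 20, Millford 3, Ashgrove 3.
Stonebridge has quota 21.899 (lower 21, upper 22) but receives 20 — outside the quota interval.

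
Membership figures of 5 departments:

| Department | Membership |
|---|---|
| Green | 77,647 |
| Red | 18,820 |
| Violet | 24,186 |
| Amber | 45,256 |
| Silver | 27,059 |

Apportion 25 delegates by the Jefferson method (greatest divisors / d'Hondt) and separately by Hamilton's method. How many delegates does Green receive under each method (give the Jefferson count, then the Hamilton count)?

11 and 10

Jefferson: Green 11, Red 2, Violet 3, Amber 6, Silver 3.
Hamilton: Green 10, Red 2, Violet 3, Amber 6, Silver 4.
Green gets 11 under Jefferson and 10 under Hamilton.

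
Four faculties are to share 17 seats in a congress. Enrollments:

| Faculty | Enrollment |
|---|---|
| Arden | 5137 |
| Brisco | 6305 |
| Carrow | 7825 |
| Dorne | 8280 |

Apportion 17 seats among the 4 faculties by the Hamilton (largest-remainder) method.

Arden=3, Brisco=4, Carrow=5, Dorne=5

Total 27547; standard divisor 27547/17 ≈ 1620.412.
Standard quotas: Arden 3.1702, Brisco 3.8910, Carrow 4.8290, Dorne 5.1098.
Lower quotas: Arden 3, Brisco 3, Carrow 4, Dorne 5 (sum 15, leaving 2 seats).
Remainders in descending order: Brisco 0.8910, Carrow 0.8290, Arden 0.1702, Dorne 0.1098.
Largest remainders: Brisco, Carrow receive the extra seats.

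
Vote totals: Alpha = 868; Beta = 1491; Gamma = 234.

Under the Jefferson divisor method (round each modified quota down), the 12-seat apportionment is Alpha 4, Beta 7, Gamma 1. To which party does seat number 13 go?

Beta

Priority for the next seat is population ÷ (current seats + 1).
Priorities: Alpha 173.600, Beta 186.375, Gamma 117.000.
Highest priority: Beta.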